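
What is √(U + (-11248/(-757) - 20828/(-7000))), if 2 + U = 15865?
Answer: √1114810770947510/264950 ≈ 126.02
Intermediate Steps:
U = 15863 (U = -2 + 15865 = 15863)
√(U + (-11248/(-757) - 20828/(-7000))) = √(15863 + (-11248/(-757) - 20828/(-7000))) = √(15863 + (-11248*(-1/757) - 20828*(-1/7000))) = √(15863 + (11248/757 + 5207/1750)) = √(15863 + 23625699/1324750) = √(21038134949/1324750) = √1114810770947510/264950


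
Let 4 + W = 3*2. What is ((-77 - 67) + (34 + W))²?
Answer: 11664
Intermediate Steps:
W = 2 (W = -4 + 3*2 = -4 + 6 = 2)
((-77 - 67) + (34 + W))² = ((-77 - 67) + (34 + 2))² = (-144 + 36)² = (-108)² = 11664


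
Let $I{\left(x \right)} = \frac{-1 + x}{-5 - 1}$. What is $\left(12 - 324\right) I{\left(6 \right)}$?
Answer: $260$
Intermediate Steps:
$I{\left(x \right)} = \frac{1}{6} - \frac{x}{6}$ ($I{\left(x \right)} = \frac{-1 + x}{-6} = \left(-1 + x\right) \left(- \frac{1}{6}\right) = \frac{1}{6} - \frac{x}{6}$)
$\left(12 - 324\right) I{\left(6 \right)} = \left(12 - 324\right) \left(\frac{1}{6} - 1\right) = \left(-312\right) \left(- \frac{5}{6}\right) = 260$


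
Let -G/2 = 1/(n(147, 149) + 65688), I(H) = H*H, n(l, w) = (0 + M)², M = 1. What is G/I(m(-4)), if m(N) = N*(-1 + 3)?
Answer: -1/2102048 ≈ -4.7573e-7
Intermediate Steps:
n(l, w) = 1 (n(l, w) = (0 + 1)² = 1² = 1)
m(N) = 2*N (m(N) = N*2 = 2*N)
I(H) = H²
G = -2/65689 (G = -2/(1 + 65688) = -2/65689 ≈ -3.0447e-5)
G/I(m(-4)) = -2/(65689*((2*(-4))²)) = -2/(65689*((-8)²)) = -2/65689/64 = -2/65689*1/64 = -1/2102048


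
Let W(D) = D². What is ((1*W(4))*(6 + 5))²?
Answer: 30976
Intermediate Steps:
((1*W(4))*(6 + 5))² = ((1*4²)*(6 + 5))² = ((1*16)*11)² = (16*11)² = 176² = 30976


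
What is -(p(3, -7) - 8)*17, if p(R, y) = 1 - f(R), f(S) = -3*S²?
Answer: -340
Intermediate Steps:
p(R, y) = 1 + 3*R² (p(R, y) = 1 - (-3)*R² = 1 + 3*R²)
-(p(3, -7) - 8)*17 = -((1 + 3*3²) - 8)*17 = -((1 + 3*9) - 8)*17 = -((1 + 27) - 8)*17 = -(28 - 8)*17 = -20*17 = -1*340 = -340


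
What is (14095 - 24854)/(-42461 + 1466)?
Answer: 10759/40995 ≈ 0.26245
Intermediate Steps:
(14095 - 24854)/(-42461 + 1466) = -10759/(-40995) = -10759*(-1/40995) = 10759/40995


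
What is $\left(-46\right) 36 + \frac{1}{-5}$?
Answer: $- \frac{8281}{5} \approx -1656.2$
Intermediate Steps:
$\left(-46\right) 36 + \frac{1}{-5} = -1656 - \frac{1}{5} = - \frac{8281}{5}$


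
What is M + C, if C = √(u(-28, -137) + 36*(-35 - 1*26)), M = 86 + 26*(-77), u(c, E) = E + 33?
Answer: -1916 + 10*I*√23 ≈ -1916.0 + 47.958*I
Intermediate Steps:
u(c, E) = 33 + E
M = -1916 (M = 86 - 2002 = -1916)
C = 10*I*√23 (C = √((33 - 137) + 36*(-35 - 1*26)) = √(-104 + 36*(-35 - 26)) = √(-104 + 36*(-61)) = √(-104 - 2196) = √(-2300) = 10*I*√23 ≈ 47.958*I)
M + C = -1916 + 10*I*√23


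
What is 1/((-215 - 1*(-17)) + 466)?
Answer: 1/268 ≈ 0.0037313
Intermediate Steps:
1/((-215 - 1*(-17)) + 466) = 1/((-215 + 17) + 466) = 1/(-198 + 466) = 1/268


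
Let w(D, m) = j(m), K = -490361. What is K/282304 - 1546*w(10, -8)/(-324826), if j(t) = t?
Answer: -81386769029/45849839552 ≈ -1.7751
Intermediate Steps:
w(D, m) = m
K/282304 - 1546*w(10, -8)/(-324826) = -490361/282304 - 1546*(-8)/(-324826) = -490361*1/282304 + 12368*(-1/324826) = -490361/282304 - 6184/162413 = -81386769029/45849839552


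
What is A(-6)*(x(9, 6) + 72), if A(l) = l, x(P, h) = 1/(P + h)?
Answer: -2162/5 ≈ -432.40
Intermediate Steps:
A(-6)*(x(9, 6) + 72) = -6*(1/(9 + 6) + 72) = -6*(1/15 + 72) = -6*1081/15 = -2162/5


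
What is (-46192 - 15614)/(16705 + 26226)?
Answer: -61806/42931 ≈ -1.4397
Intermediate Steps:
(-46192 - 15614)/(16705 + 26226) = -61806/42931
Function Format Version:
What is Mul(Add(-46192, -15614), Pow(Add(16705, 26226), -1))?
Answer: Rational(-61806, 42931) ≈ -1.4397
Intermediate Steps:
Mul(Add(-46192, -15614), Pow(Add(16705, 26226), -1)) = Mul(-61806, Pow(42931, -1)) = Mul(-61806, Rational(1, 42931)) = Rational(-61806, 42931)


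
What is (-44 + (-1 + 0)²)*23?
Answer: -989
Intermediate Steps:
(-44 + (-1 + 0)²)*23 = (-44 + (-1)²)*23 = (-44 + 1)*23 = -43*23 = -989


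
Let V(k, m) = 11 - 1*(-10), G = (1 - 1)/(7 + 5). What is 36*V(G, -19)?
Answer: 756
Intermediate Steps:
G = 0 (G = 0/12 = 0*(1/12) = 0)
V(k, m) = 21 (V(k, m) = 11 + 10 = 21)
36*V(G, -19) = 36*21 = 756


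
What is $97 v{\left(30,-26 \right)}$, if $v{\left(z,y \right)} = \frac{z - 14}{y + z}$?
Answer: $388$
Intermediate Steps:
$v{\left(z,y \right)} = \frac{-14 + z}{y + z}$
$97 v{\left(30,-26 \right)} = 97 \frac{-14 + 30}{-26 + 30} = 97 \cdot \frac{1}{4} \cdot 16 = 97 \cdot 4 = 388$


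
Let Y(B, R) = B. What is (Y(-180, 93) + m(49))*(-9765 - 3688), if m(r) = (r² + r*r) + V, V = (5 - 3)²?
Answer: -62233578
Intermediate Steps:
V = 4 (V = 2² = 4)
m(r) = 4 + 2*r² (m(r) = (r² + r*r) + 4 = (r² + r²) + 4 = 2*r² + 4 = 4 + 2*r²)
(Y(-180, 93) + m(49))*(-9765 - 3688) = (-180 + (4 + 2*49²))*(-9765 - 3688) = (-180 + (4 + 2*2401))*(-13453) = (-180 + (4 + 4802))*(-13453) = (-180 + 4806)*(-13453) = 4626*(-13453) = -62233578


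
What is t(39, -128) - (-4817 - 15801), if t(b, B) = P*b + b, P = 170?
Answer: 27287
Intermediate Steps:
t(b, B) = 171*b (t(b, B) = 170*b + b = 171*b)
t(39, -128) - (-4817 - 15801) = 171*39 - (-4817 - 15801) = 6669 - 1*(-20618) = 6669 + 20618 = 27287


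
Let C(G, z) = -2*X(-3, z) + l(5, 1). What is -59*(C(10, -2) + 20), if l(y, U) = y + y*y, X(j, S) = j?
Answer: -3304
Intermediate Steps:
l(y, U) = y + y**2
C(G, z) = 36 (C(G, z) = -2*(-3) + 5*(1 + 5) = 6 + 5*6 = 6 + 30 = 36)
-59*(C(10, -2) + 20) = -59*(36 + 20) = -59*56 = -3304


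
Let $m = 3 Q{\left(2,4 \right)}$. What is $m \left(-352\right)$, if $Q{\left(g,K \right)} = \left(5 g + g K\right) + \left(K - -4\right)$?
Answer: $-27456$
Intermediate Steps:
$Q{\left(g,K \right)} = 4 + K + 5 g + K g$ ($Q{\left(g,K \right)} = \left(5 g + K g\right) + \left(K + 4\right) = \left(5 g + K g\right) + \left(4 + K\right) = 4 + K + 5 g + K g$)
$m = 78$ ($m = 3 \left(4 + 4 + 5 \cdot 2 + 4 \cdot 2\right) = 3 \left(4 + 4 + 10 + 8\right) = 3 \cdot 26 = 78$)
$m \left(-352\right) = 78 \left(-352\right) = -27456$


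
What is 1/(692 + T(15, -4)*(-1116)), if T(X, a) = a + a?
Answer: 1/9620 ≈ 0.00010395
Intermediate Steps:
T(X, a) = 2*a
1/(692 + T(15, -4)*(-1116)) = 1/(692 + (2*(-4))*(-1116)) = 1/(692 - 8*(-1116)) = 1/(692 + 8928) = 1/9620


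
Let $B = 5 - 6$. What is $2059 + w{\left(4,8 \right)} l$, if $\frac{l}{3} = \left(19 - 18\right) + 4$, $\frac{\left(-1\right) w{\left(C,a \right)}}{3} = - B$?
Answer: $2014$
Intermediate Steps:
$B = -1$ ($B = 5 - 6 = -1$)
$w{\left(C,a \right)} = -3$ ($w{\left(C,a \right)} = - 3 \left(\left(-1\right) \left(-1\right)\right) = \left(-3\right) 1 = -3$)
$l = 15$ ($l = 3 \left(\left(19 - 18\right) + 4\right) = 3 \left(1 + 4\right) = 3 \cdot 5 = 15$)
$2059 + w{\left(4,8 \right)} l = 2059 - 45 = 2014$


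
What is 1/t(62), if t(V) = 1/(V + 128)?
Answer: 190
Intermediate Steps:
t(V) = 1/(128 + V)
1/t(62) = 1/(1/(128 + 62)) = 1/(1/190) = 190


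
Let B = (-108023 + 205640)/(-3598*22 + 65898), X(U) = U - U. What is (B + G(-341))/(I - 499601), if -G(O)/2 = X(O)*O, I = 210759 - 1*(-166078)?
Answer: 97617/1627605112 ≈ 5.9976e-5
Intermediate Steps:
X(U) = 0
I = 376837 (I = 210759 + 166078 = 376837)
G(O) = 0 (G(O) = -0*O = -2*0 = 0)
B = -97617/13258 (B = 97617/(-79156 + 65898) = 97617/(-13258) = 97617*(-1/13258) = -97617/13258 ≈ -7.3629)
(B + G(-341))/(I - 499601) = (-97617/13258 + 0)/(376837 - 499601) = -97617/13258/(-122764) = -97617/13258*(-1/122764) = 97617/1627605112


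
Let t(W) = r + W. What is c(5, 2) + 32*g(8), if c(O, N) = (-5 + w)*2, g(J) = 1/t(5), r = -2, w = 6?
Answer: 38/3 ≈ 12.667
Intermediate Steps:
t(W) = -2 + W
g(J) = ⅓ (g(J) = 1/(-2 + 5) = 1/3 = ⅓)
c(O, N) = 2 (c(O, N) = (-5 + 6)*2 = 1*2 = 2)
c(5, 2) + 32*g(8) = 2 + 32*(⅓) = 2 + 32/3 = 38/3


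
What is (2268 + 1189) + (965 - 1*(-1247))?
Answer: 5669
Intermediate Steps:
(2268 + 1189) + (965 - 1*(-1247)) = 3457 + (965 + 1247) = 3457 + 2212 = 5669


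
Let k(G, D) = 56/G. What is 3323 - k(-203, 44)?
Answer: 96375/29 ≈ 3323.3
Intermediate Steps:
3323 - k(-203, 44) = 3323 - 56/(-203) = 3323 - 56*(-1)/203 = 3323 - 1*(-8/29) = 3323 + 8/29 = 96375/29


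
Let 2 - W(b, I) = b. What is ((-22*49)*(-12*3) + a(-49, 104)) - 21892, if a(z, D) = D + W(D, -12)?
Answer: 16918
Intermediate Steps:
W(b, I) = 2 - b
a(z, D) = 2 (a(z, D) = D + (2 - D) = 2)
((-22*49)*(-12*3) + a(-49, 104)) - 21892 = ((-22*49)*(-12*3) + 2) - 21892 = (-1078*(-36) + 2) - 21892 = (38808 + 2) - 21892 = 38810 - 21892 = 16918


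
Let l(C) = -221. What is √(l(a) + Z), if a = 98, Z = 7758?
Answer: √7537 ≈ 86.816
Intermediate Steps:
√(l(a) + Z) = √(-221 + 7758) = √7537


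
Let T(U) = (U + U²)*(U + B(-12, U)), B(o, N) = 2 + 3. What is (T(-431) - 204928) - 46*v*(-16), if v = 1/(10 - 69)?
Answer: -4670175708/59 ≈ -7.9155e+7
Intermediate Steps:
v = -1/59 (v = 1/(-59) = -1/59 ≈ -0.016949)
B(o, N) = 5
T(U) = (5 + U)*(U + U²) (T(U) = (U + U²)*(U + 5) = (U + U²)*(5 + U) = (5 + U)*(U + U²))
(T(-431) - 204928) - 46*v*(-16) = (-431*(5 + (-431)² + 6*(-431)) - 204928) - 46*(-1/59)*(-16) = (-431*(5 + 185761 - 2586) - 204928) + (46/59)*(-16) = (-431*183180 - 204928) - 736/59 = (-78950580 - 204928) - 736/59 = -79155508 - 736/59 = -4670175708/59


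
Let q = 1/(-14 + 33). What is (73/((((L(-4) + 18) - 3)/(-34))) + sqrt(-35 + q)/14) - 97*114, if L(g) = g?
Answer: -124120/11 + I*sqrt(3154)/133 ≈ -11284.0 + 0.42226*I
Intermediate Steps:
q = 1/19 ≈ 0.052632
(73/((((L(-4) + 18) - 3)/(-34))) + sqrt(-35 + q)/14) - 97*114 = (73/((((-4 + 18) - 3)/(-34))) + sqrt(-35 + 1/19)/14) - 97*114 = (73/(((14 - 3)*(-1/34))) + sqrt(-664/19)*(1/14)) - 11058 = (73/((11*(-1/34))) + (2*I*sqrt(3154)/19)*(1/14)) - 11058 = (73/(-11/34) + I*sqrt(3154)/133) - 11058 = (73*(-34/11) + I*sqrt(3154)/133) - 11058 = (-2482/11 + I*sqrt(3154)/133) - 11058 = -124120/11 + I*sqrt(3154)/133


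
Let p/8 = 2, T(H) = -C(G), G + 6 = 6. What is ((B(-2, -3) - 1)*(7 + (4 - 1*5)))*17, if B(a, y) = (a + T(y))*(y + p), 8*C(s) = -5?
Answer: -7701/4 ≈ -1925.3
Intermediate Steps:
G = 0 (G = -6 + 6 = 0)
C(s) = -5/8 (C(s) = (⅛)*(-5) = -5/8)
T(H) = 5/8 (T(H) = -1*(-5/8) = 5/8)
p = 16 (p = 8*2 = 16)
B(a, y) = (16 + y)*(5/8 + a) (B(a, y) = (a + 5/8)*(y + 16) = (5/8 + a)*(16 + y) = (16 + y)*(5/8 + a))
((B(-2, -3) - 1)*(7 + (4 - 1*5)))*17 = (((10 + 16*(-2) + (5/8)*(-3) - 2*(-3)) - 1)*(7 + (4 - 1*5)))*17 = (((10 - 32 - 15/8 + 6) - 1)*(7 + (4 - 5)))*17 = ((-143/8 - 1)*(7 - 1))*17 = -151/8*6*17 = -453/4*17 = -7701/4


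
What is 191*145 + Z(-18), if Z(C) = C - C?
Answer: 27695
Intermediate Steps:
Z(C) = 0
191*145 + Z(-18) = 191*145 + 0 = 27695 + 0 = 27695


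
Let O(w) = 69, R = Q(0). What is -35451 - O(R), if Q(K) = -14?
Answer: -35520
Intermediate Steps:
R = -14
-35451 - O(R) = -35451 - 1*69 = -35451 - 69 = -35520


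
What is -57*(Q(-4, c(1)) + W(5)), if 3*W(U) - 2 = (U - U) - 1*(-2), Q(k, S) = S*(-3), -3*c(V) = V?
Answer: -133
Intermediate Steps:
c(V) = -V/3
Q(k, S) = -3*S
W(U) = 4/3 (W(U) = ⅔ + ((U - U) - 1*(-2))/3 = ⅔ + (0 + 2)/3 = ⅔ + (⅓)*2 = ⅔ + ⅔ = 4/3)
-57*(Q(-4, c(1)) + W(5)) = -57*(-(-1) + 4/3) = -57*(-3*(-⅓) + 4/3) = -57*(1 + 4/3) = -57*7/3 = -133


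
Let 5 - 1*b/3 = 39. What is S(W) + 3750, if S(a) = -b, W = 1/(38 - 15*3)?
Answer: 3852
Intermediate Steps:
W = -1/7 (W = 1/(38 - 45) = 1/(-7) = -1/7 ≈ -0.14286)
b = -102 (b = 15 - 3*39 = 15 - 117 = -102)
S(a) = 102 (S(a) = -1*(-102) = 102)
S(W) + 3750 = 102 + 3750 = 3852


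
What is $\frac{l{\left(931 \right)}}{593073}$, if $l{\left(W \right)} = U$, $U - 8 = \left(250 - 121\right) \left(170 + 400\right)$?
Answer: $\frac{73538}{593073} \approx 0.12399$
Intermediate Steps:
$U = 73538$ ($U = 8 + \left(250 - 121\right) \left(170 + 400\right) = 8 + 129 \cdot 570 = 8 + 73530 = 73538$)
$l{\left(W \right)} = 73538$
$\frac{l{\left(931 \right)}}{593073} = \frac{73538}{593073}$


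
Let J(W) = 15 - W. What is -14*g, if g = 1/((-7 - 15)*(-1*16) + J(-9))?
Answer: -7/188 ≈ -0.037234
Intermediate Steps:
g = 1/376 (g = 1/((-7 - 15)*(-1*16) + (15 - 1*(-9))) = 1/(-22*(-16) + (15 + 9)) = 1/(352 + 24) = 1/376 ≈ 0.0026596)
-14*g = -14*1/376 = -7/188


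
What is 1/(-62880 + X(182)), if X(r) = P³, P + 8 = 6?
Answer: -1/62888 ≈ -1.5901e-5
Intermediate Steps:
P = -2 (P = -8 + 6 = -2)
X(r) = -8 (X(r) = (-2)³ = -8)
1/(-62880 + X(182)) = 1/(-62880 - 8) = 1/(-62888) = -1/62888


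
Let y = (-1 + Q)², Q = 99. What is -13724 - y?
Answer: -23328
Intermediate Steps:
y = 9604 (y = (-1 + 99)² = 98² = 9604)
-13724 - y = -13724 - 1*9604 = -13724 - 9604 = -23328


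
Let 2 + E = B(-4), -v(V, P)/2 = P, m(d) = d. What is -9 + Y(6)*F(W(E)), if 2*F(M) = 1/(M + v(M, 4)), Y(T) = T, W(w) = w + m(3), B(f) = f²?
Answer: -26/3 ≈ -8.6667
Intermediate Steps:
v(V, P) = -2*P
E = 14 (E = -2 + (-4)² = -2 + 16 = 14)
W(w) = 3 + w (W(w) = w + 3 = 3 + w)
F(M) = 1/(2*(-8 + M)) (F(M) = 1/(2*(M - 2*4)) = 1/(2*(M - 8)) = 1/(2*(-8 + M)))
-9 + Y(6)*F(W(E)) = -9 + 6*(1/(2*(-8 + (3 + 14)))) = -9 + 6*(1/(2*(-8 + 17))) = -9 + 6*((½)/9) = -9 + 6*((½)*(⅑)) = -9 + 6*(1/18) = -9 + ⅓ = -26/3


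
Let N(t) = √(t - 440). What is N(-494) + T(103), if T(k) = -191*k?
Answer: -19673 + I*√934 ≈ -19673.0 + 30.561*I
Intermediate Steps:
N(t) = √(-440 + t)
N(-494) + T(103) = √(-440 - 494) - 191*103 = √(-934) - 19673 = I*√934 - 19673 = -19673 + I*√934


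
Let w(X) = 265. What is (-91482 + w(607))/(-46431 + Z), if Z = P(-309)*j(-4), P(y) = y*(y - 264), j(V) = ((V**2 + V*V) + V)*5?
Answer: -13031/3534507 ≈ -0.0036868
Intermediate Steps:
j(V) = 5*V + 10*V**2 (j(V) = ((V**2 + V**2) + V)*5 = (2*V**2 + V)*5 = (V + 2*V**2)*5 = 5*V + 10*V**2)
P(y) = y*(-264 + y)
Z = 24787980 (Z = (-309*(-264 - 309))*(5*(-4)*(1 + 2*(-4))) = (-309*(-573))*(5*(-4)*(1 - 8)) = 177057*(5*(-4)*(-7)) = 177057*140 = 24787980)
(-91482 + w(607))/(-46431 + Z) = (-91482 + 265)/(-46431 + 24787980) = -91217/24741549 = -91217*1/24741549 = -13031/3534507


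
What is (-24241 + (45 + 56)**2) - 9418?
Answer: -23458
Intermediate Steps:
(-24241 + (45 + 56)**2) - 9418 = (-24241 + 101**2) - 9418 = (-24241 + 10201) - 9418 = -14040 - 9418 = -23458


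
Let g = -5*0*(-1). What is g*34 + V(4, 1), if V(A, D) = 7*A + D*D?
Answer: 29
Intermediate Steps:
V(A, D) = D² + 7*A (V(A, D) = 7*A + D² = D² + 7*A)
g = 0 (g = 0*(-1) = 0)
g*34 + V(4, 1) = 0*34 + (1² + 7*4) = 0 + (1 + 28) = 0 + 29 = 29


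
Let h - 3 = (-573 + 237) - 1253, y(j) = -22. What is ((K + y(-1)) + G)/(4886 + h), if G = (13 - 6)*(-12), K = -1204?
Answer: -131/330 ≈ -0.39697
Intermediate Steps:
G = -84 (G = 7*(-12) = -84)
h = -1586 (h = 3 + ((-573 + 237) - 1253) = 3 + (-336 - 1253) = 3 - 1589 = -1586)
((K + y(-1)) + G)/(4886 + h) = ((-1204 - 22) - 84)/(4886 - 1586) = (-1226 - 84)/3300 = -1310*1/3300 = -131/330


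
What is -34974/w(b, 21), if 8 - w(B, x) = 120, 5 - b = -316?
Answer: 17487/56 ≈ 312.27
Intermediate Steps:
b = 321 (b = 5 - 1*(-316) = 5 + 316 = 321)
w(B, x) = -112 (w(B, x) = 8 - 1*120 = 8 - 120 = -112)
-34974/w(b, 21) = -34974/(-112) = -34974*(-1/112) = 17487/56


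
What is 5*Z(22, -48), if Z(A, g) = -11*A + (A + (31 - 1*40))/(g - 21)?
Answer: -83555/69 ≈ -1210.9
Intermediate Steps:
Z(A, g) = -11*A + (-9 + A)/(-21 + g) (Z(A, g) = -11*A + (A + (31 - 40))/(-21 + g) = -11*A + (A - 9)/(-21 + g) = -11*A + (-9 + A)/(-21 + g))
5*Z(22, -48) = 5*((-9 + 232*22 - 11*22*(-48))/(-21 - 48)) = 5*((-9 + 5104 + 11616)/(-69)) = 5*(-1/69*16711) = 5*(-16711/69) = -83555/69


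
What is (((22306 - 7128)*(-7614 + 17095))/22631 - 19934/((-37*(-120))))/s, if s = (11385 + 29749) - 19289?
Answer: 319238248783/1097510712900 ≈ 0.29087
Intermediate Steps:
s = 21845 (s = 41134 - 19289 = 21845)
(((22306 - 7128)*(-7614 + 17095))/22631 - 19934/((-37*(-120))))/s = (((22306 - 7128)*(-7614 + 17095))/22631 - 19934/((-37*(-120))))/21845 = ((15178*9481)*(1/22631) - 19934/4440)*(1/21845) = (143902618*(1/22631) - 19934*1/4440)*(1/21845) = (143902618/22631 - 9967/2220)*(1/21845) = (319238248783/50240820)*(1/21845) = 319238248783/1097510712900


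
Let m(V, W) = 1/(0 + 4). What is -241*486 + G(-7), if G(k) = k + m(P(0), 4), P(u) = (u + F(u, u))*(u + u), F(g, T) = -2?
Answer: -468531/4 ≈ -1.1713e+5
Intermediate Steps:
P(u) = 2*u*(-2 + u) (P(u) = (u - 2)*(u + u) = (-2 + u)*(2*u) = 2*u*(-2 + u))
m(V, W) = ¼ (m(V, W) = 1/4 = ¼)
G(k) = ¼ + k (G(k) = k + ¼ = ¼ + k)
-241*486 + G(-7) = -241*486 + (¼ - 7) = -117126 - 27/4 = -468531/4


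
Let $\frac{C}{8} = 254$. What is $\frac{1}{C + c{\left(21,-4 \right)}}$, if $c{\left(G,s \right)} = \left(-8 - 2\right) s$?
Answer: $\frac{1}{2072} \approx 0.00048263$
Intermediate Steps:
$C = 2032$ ($C = 8 \cdot 254 = 2032$)
$c{\left(G,s \right)} = - 10 s$
$\frac{1}{C + c{\left(21,-4 \right)}} = \frac{1}{2032 - -40} = \frac{1}{2032 + 40} = \frac{1}{2072}$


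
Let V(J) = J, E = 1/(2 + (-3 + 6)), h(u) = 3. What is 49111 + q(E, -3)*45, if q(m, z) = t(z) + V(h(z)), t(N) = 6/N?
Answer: 49156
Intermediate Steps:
E = ⅕ (E = 1/(2 + 3) = 1/5 = ⅕ ≈ 0.20000)
q(m, z) = 3 + 6/z (q(m, z) = 6/z + 3 = 3 + 6/z)
49111 + q(E, -3)*45 = 49111 + (3 + 6/(-3))*45 = 49111 + (3 + 6*(-⅓))*45 = 49111 + (3 - 2)*45 = 49111 + 1*45 = 49111 + 45 = 49156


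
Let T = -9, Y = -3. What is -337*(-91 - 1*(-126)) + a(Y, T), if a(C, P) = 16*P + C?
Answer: -11942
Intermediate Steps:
a(C, P) = C + 16*P
-337*(-91 - 1*(-126)) + a(Y, T) = -337*(-91 - 1*(-126)) + (-3 + 16*(-9)) = -337*(-91 + 126) + (-3 - 144) = -337*35 - 147 = -11795 - 147 = -11942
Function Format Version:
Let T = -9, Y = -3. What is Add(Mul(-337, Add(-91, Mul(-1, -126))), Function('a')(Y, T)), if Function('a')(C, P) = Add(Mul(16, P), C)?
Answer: -11942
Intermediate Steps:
Function('a')(C, P) = Add(C, Mul(16, P))
Add(Mul(-337, Add(-91, Mul(-1, -126))), Function('a')(Y, T)) = Add(Mul(-337, Add(-91, Mul(-1, -126))), Add(-3, Mul(16, -9))) = Add(Mul(-337, Add(-91, 126)), Add(-3, -144)) = Add(Mul(-337, 35), -147) = Add(-11795, -147) = -11942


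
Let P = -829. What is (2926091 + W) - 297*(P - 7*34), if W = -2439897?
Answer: 803093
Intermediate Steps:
(2926091 + W) - 297*(P - 7*34) = (2926091 - 2439897) - 297*(-829 - 7*34) = 486194 - 297*(-829 - 238) = 486194 - 297*(-1067) = 486194 + 316899 = 803093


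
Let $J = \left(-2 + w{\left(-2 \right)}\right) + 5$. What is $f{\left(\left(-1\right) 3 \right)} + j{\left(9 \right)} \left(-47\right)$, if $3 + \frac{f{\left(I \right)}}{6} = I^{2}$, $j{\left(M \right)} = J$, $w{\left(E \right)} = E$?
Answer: $-11$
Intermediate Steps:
$J = 1$ ($J = \left(-2 - 2\right) + 5 = -4 + 5 = 1$)
$j{\left(M \right)} = 1$
$f{\left(I \right)} = -18 + 6 I^{2}$
$f{\left(\left(-1\right) 3 \right)} + j{\left(9 \right)} \left(-47\right) = \left(-18 + 6 \left(\left(-1\right) 3\right)^{2}\right) + 1 \left(-47\right) = \left(-18 + 6 \left(-3\right)^{2}\right) - 47 = \left(-18 + 6 \cdot 9\right) - 47 = \left(-18 + 54\right) - 47 = 36 - 47 = -11$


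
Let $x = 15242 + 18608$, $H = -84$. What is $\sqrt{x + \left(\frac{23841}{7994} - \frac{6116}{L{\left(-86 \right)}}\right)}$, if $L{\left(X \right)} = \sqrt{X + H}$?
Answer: $\frac{\sqrt{15630147420677650 + 16610576077480 i \sqrt{170}}}{679490} \approx 184.0 + 1.2747 i$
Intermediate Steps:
$L{\left(X \right)} = \sqrt{-84 + X}$ ($L{\left(X \right)} = \sqrt{X - 84} = \sqrt{-84 + X}$)
$x = 33850$
$\sqrt{x + \left(\frac{23841}{7994} - \frac{6116}{L{\left(-86 \right)}}\right)} = \sqrt{33850 + \left(\frac{23841}{7994} - \frac{6116}{\sqrt{-84 - 86}}\right)} = \sqrt{33850 + \left(23841 \cdot \frac{1}{7994} - \frac{6116}{\sqrt{-170}}\right)} = \sqrt{33850 + \left(\frac{23841}{7994} - \frac{6116}{i \sqrt{170}}\right)} = \sqrt{33850 + \left(\frac{23841}{7994} - 6116 \left(- \frac{i \sqrt{170}}{170}\right)\right)} = \sqrt{33850 + \left(\frac{23841}{7994} + \frac{3058 i \sqrt{170}}{85}\right)} = \sqrt{\frac{270620741}{7994} + \frac{3058 i \sqrt{170}}{85}}$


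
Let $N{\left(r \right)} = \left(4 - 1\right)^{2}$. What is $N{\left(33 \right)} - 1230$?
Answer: $-1221$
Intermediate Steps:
$N{\left(r \right)} = 9$ ($N{\left(r \right)} = 3^{2} = 9$)
$N{\left(33 \right)} - 1230 = 9 - 1230 = -1221$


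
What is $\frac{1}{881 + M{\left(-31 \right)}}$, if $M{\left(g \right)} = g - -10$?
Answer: $\frac{1}{860} \approx 0.0011628$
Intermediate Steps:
$M{\left(g \right)} = 10 + g$ ($M{\left(g \right)} = g + 10 = 10 + g$)
$\frac{1}{881 + M{\left(-31 \right)}} = \frac{1}{881 + \left(10 - 31\right)} = \frac{1}{881 - 21} = \frac{1}{860}$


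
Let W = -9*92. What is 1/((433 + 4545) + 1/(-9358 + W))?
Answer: 10186/50705907 ≈ 0.00020088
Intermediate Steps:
W = -828
1/((433 + 4545) + 1/(-9358 + W)) = 1/((433 + 4545) + 1/(-9358 - 828)) = 1/(4978 + 1/(-10186)) = 1/(4978 - 1/10186) = 1/(50705907/10186) = 10186/50705907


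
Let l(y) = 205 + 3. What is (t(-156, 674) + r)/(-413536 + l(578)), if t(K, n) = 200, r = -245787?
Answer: 245587/413328 ≈ 0.59417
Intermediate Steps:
l(y) = 208
(t(-156, 674) + r)/(-413536 + l(578)) = (200 - 245787)/(-413536 + 208) = -245587/(-413328) = -245587*(-1/413328) = 245587/413328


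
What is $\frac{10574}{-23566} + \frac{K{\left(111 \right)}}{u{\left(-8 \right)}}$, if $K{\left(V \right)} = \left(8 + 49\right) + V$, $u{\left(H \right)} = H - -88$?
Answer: $\frac{194573}{117830} \approx 1.6513$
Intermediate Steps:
$u{\left(H \right)} = 88 + H$ ($u{\left(H \right)} = H + 88 = 88 + H$)
$K{\left(V \right)} = 57 + V$
$\frac{10574}{-23566} + \frac{K{\left(111 \right)}}{u{\left(-8 \right)}} = \frac{10574}{-23566} + \frac{57 + 111}{88 - 8} = 10574 \left(- \frac{1}{23566}\right) + \frac{168}{80} = - \frac{5287}{11783} + 168 \cdot \frac{1}{80} = - \frac{5287}{11783} + \frac{21}{10} = \frac{194573}{117830}$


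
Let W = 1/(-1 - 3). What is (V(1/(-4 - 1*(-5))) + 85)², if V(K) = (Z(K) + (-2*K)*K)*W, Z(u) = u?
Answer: 116281/16 ≈ 7267.6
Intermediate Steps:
W = -¼ (W = 1/(-4) = -¼ ≈ -0.25000)
V(K) = K²/2 - K/4 (V(K) = (K + (-2*K)*K)*(-¼) = (K - 2*K²)*(-¼) = K²/2 - K/4)
(V(1/(-4 - 1*(-5))) + 85)² = ((-1 + 2/(-4 - 1*(-5)))/(4*(-4 - 1*(-5))) + 85)² = ((-1 + 2/(-4 + 5))/(4*(-4 + 5)) + 85)² = ((¼)*(-1 + 2/1)/1 + 85)² = ((¼)*1*(-1 + 2*1) + 85)² = ((¼)*1*(-1 + 2) + 85)² = ((¼)*1*1 + 85)² = (¼ + 85)² = (341/4)² = 116281/16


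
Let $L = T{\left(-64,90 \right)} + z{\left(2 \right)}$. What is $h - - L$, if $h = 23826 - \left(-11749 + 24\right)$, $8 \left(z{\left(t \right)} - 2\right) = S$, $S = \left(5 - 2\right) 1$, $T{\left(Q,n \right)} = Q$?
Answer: $\frac{283915}{8} \approx 35489.0$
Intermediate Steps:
$S = 3$ ($S = 3 \cdot 1 = 3$)
$z{\left(t \right)} = \frac{19}{8}$ ($z{\left(t \right)} = 2 + \frac{1}{8} \cdot 3 = 2 + \frac{3}{8} = \frac{19}{8}$)
$L = - \frac{493}{8}$ ($L = -64 + \frac{19}{8} = - \frac{493}{8} \approx -61.625$)
$h = 35551$ ($h = 23826 - -11725 = 23826 + 11725 = 35551$)
$h - - L = 35551 - \left(-1\right) \left(- \frac{493}{8}\right) = 35551 - \frac{493}{8} = \frac{283915}{8}$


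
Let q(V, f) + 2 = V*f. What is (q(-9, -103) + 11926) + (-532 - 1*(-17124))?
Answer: 29443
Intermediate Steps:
q(V, f) = -2 + V*f
(q(-9, -103) + 11926) + (-532 - 1*(-17124)) = ((-2 - 9*(-103)) + 11926) + (-532 - 1*(-17124)) = ((-2 + 927) + 11926) + (-532 + 17124) = (925 + 11926) + 16592 = 12851 + 16592 = 29443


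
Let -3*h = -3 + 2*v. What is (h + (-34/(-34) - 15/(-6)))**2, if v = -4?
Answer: 1849/36 ≈ 51.361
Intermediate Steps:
h = 11/3 (h = -(-3 + 2*(-4))/3 = -(-3 - 8)/3 = -1/3*(-11) = 11/3 ≈ 3.6667)
(h + (-34/(-34) - 15/(-6)))**2 = (11/3 + (-34/(-34) - 15/(-6)))**2 = (11/3 + (-34*(-1/34) - 15*(-1/6)))**2 = (11/3 + (1 + 5/2))**2 = (11/3 + 7/2)**2 = (43/6)**2 = 1849/36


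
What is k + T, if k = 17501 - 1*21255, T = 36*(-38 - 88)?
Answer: -8290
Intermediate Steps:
T = -4536 (T = 36*(-126) = -4536)
k = -3754 (k = 17501 - 21255 = -3754)
k + T = -3754 - 4536 = -8290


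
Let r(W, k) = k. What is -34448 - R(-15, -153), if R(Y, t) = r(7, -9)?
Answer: -34439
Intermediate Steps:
R(Y, t) = -9
-34448 - R(-15, -153) = -34448 - 1*(-9) = -34448 + 9 = -34439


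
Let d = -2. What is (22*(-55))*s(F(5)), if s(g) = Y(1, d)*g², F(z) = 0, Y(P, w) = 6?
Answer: 0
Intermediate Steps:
s(g) = 6*g²
(22*(-55))*s(F(5)) = (22*(-55))*(6*0²) = -7260*0 = -1210*0 = 0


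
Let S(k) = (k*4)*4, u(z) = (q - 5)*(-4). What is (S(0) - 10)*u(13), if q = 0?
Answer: -200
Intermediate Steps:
u(z) = 20 (u(z) = (0 - 5)*(-4) = -5*(-4) = 20)
S(k) = 16*k (S(k) = (4*k)*4 = 16*k)
(S(0) - 10)*u(13) = (16*0 - 10)*20 = (0 - 10)*20 = -10*20 = -200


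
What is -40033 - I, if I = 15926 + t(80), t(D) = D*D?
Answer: -62359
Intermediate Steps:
t(D) = D²
I = 22326 (I = 15926 + 80² = 15926 + 6400 = 22326)
-40033 - I = -40033 - 1*22326 = -40033 - 22326 = -62359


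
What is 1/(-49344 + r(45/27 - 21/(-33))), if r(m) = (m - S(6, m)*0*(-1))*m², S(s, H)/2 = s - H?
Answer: -35937/1772836352 ≈ -2.0271e-5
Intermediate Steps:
S(s, H) = -2*H + 2*s (S(s, H) = 2*(s - H) = -2*H + 2*s)
r(m) = m³ (r(m) = (m - (-2*m + 2*6)*0*(-1))*m² = (m - (-2*m + 12)*0*(-1))*m² = (m - (12 - 2*m)*0*(-1))*m² = (m - 0*(-1))*m² = (m - 1*0)*m² = (m + 0)*m² = m*m² = m³)
1/(-49344 + r(45/27 - 21/(-33))) = 1/(-49344 + (45/27 - 21/(-33))³) = 1/(-49344 + (45*(1/27) - 21*(-1/33))³) = 1/(-49344 + (5/3 + 7/11)³) = 1/(-49344 + (76/33)³) = 1/(-49344 + 438976/35937) = 1/(-1772836352/35937) = -35937/1772836352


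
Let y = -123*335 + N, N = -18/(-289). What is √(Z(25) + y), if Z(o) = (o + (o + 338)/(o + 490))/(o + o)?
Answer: I*√78958002513010/43775 ≈ 202.99*I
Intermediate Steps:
N = 18/289 (N = -18*(-1/289) = 18/289 ≈ 0.062284)
y = -11908227/289 (y = -123*335 + 18/289 = -41205 + 18/289 = -11908227/289 ≈ -41205.)
Z(o) = (o + (338 + o)/(490 + o))/(2*o) (Z(o) = (o + (338 + o)/(490 + o))/((2*o)) = (o + (338 + o)/(490 + o))*(1/(2*o)) = (o + (338 + o)/(490 + o))/(2*o))
√(Z(25) + y) = √((½)*(338 + 25² + 491*25)/(25*(490 + 25)) - 11908227/289) = √((½)*(1/25)*(338 + 625 + 12275)/515 - 11908227/289) = √((½)*(1/25)*(1/515)*13238 - 11908227/289) = √(6619/12875 - 11908227/289) = √(-153316509734/3720875) = I*√78958002513010/43775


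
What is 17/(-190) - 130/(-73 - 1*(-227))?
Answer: -13659/14630 ≈ -0.93363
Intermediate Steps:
17/(-190) - 130/(-73 - 1*(-227)) = 17*(-1/190) - 130/(-73 + 227) = -17/190 - 130/154 = -17/190 - 130*1/154 = -17/190 - 65/77 = -13659/14630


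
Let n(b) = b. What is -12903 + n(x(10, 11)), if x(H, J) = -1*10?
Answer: -12913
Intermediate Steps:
x(H, J) = -10
-12903 + n(x(10, 11)) = -12903 - 10 = -12913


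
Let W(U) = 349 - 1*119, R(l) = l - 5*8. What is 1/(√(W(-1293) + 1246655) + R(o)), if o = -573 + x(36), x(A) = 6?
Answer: 607/878436 + √1246885/878436 ≈ 0.0019622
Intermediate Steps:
o = -567 (o = -573 + 6 = -567)
R(l) = -40 + l (R(l) = l - 40 = -40 + l)
W(U) = 230 (W(U) = 349 - 119 = 230)
1/(√(W(-1293) + 1246655) + R(o)) = 1/(√(230 + 1246655) + (-40 - 567)) = 1/(√1246885 - 607) = 1/(-607 + √1246885)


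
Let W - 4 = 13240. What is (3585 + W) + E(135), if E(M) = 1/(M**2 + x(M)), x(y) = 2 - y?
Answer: 304470269/18092 ≈ 16829.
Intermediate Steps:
W = 13244 (W = 4 + 13240 = 13244)
E(M) = 1/(2 + M**2 - M) (E(M) = 1/(M**2 + (2 - M)) = 1/(2 + M**2 - M))
(3585 + W) + E(135) = (3585 + 13244) + 1/(2 + 135**2 - 1*135) = 16829 + 1/(2 + 18225 - 135) = 16829 + 1/18092 = 304470269/18092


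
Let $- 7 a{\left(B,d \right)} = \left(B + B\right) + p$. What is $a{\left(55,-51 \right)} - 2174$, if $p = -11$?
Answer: $- \frac{15317}{7} \approx -2188.1$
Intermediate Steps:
$a{\left(B,d \right)} = \frac{11}{7} - \frac{2 B}{7}$ ($a{\left(B,d \right)} = - \frac{\left(B + B\right) - 11}{7} = - \frac{2 B - 11}{7} = - \frac{-11 + 2 B}{7} = \frac{11}{7} - \frac{2 B}{7}$)
$a{\left(55,-51 \right)} - 2174 = \left(\frac{11}{7} - \frac{110}{7}\right) - 2174 = - \frac{99}{7} - 2174 = - \frac{15317}{7}$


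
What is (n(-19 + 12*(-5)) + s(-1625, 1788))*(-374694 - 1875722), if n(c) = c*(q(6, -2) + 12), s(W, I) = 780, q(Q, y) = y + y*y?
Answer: 733635616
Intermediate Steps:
q(Q, y) = y + y²
n(c) = 14*c (n(c) = c*(-2*(1 - 2) + 12) = c*(-2*(-1) + 12) = c*(2 + 12) = c*14 = 14*c)
(n(-19 + 12*(-5)) + s(-1625, 1788))*(-374694 - 1875722) = (14*(-19 + 12*(-5)) + 780)*(-374694 - 1875722) = (14*(-19 - 60) + 780)*(-2250416) = (14*(-79) + 780)*(-2250416) = (-1106 + 780)*(-2250416) = -326*(-2250416) = 733635616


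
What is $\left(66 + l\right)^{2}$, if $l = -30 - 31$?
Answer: $25$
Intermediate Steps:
$l = -61$ ($l = -30 - 31 = -61$)
$\left(66 + l\right)^{2} = \left(66 - 61\right)^{2} = 5^{2} = 25$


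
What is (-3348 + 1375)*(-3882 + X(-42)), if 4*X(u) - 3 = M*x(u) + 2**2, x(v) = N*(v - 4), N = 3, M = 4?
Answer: 31712029/4 ≈ 7.9280e+6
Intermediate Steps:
x(v) = -12 + 3*v (x(v) = 3*(v - 4) = 3*(-4 + v) = -12 + 3*v)
X(u) = -41/4 + 3*u (X(u) = 3/4 + (4*(-12 + 3*u) + 2**2)/4 = 3/4 + ((-48 + 12*u) + 4)/4 = 3/4 + (-44 + 12*u)/4 = 3/4 + (-11 + 3*u) = -41/4 + 3*u)
(-3348 + 1375)*(-3882 + X(-42)) = (-3348 + 1375)*(-3882 + (-41/4 + 3*(-42))) = -1973*(-3882 + (-41/4 - 126)) = -1973*(-3882 - 545/4) = -1973*(-16073/4) = 31712029/4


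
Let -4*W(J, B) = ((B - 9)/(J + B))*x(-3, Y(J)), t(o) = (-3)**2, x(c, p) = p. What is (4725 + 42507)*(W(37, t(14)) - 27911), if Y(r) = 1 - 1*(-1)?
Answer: -1318292352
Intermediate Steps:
Y(r) = 2 (Y(r) = 1 + 1 = 2)
t(o) = 9
W(J, B) = -(-9 + B)/(2*(B + J)) (W(J, B) = -(B - 9)/(J + B)*2/4 = -(-9 + B)/(B + J)*2/4 = -(-9 + B)/(2*(B + J)))
(4725 + 42507)*(W(37, t(14)) - 27911) = (4725 + 42507)*((9 - 1*9)/(2*(9 + 37)) - 27911) = 47232*((1/2)*(9 - 9)/46 - 27911) = 47232*((1/2)*(1/46)*0 - 27911) = 47232*(0 - 27911) = 47232*(-27911) = -1318292352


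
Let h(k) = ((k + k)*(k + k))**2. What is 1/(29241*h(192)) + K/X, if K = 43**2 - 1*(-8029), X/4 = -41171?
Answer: -1570095788753641261/26176316549413994496 ≈ -0.059982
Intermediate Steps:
X = -164684 (X = 4*(-41171) = -164684)
K = 9878 (K = 1849 + 8029 = 9878)
h(k) = 16*k**4 (h(k) = ((2*k)*(2*k))**2 = (4*k**2)**2 = 16*k**4)
1/(29241*h(192)) + K/X = 1/(29241*((16*192**4))) + 9878/(-164684) = 1/(29241*((16*1358954496))) + 9878*(-1/164684) = (1/29241)/21743271936 - 4939/82342 = (1/29241)*(1/21743271936) - 4939/82342 = 1/635795014680576 - 4939/82342 = -1570095788753641261/26176316549413994496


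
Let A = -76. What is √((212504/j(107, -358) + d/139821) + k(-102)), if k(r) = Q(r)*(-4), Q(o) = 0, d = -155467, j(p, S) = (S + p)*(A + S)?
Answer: √48651996417015889821/7615630407 ≈ 0.91589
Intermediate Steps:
j(p, S) = (-76 + S)*(S + p) (j(p, S) = (S + p)*(-76 + S) = (-76 + S)*(S + p))
k(r) = 0 (k(r) = 0*(-4) = 0)
√((212504/j(107, -358) + d/139821) + k(-102)) = √((212504/((-358)² - 76*(-358) - 76*107 - 358*107) - 155467/139821) + 0) = √((212504/(128164 + 27208 - 8132 - 38306) - 155467*1/139821) + 0) = √((212504/108934 - 155467/139821) + 0) = √((212504*(1/108934) - 155467/139821) + 0) = √((106252/54467 - 155467/139821) + 0) = √(6388439803/7615630407 + 0) = √(6388439803/7615630407) = √48651996417015889821/7615630407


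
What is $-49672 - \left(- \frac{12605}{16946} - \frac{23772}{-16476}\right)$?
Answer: $- \frac{1155727633937}{23266858} \approx -49673.0$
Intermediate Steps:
$-49672 - \left(- \frac{12605}{16946} - \frac{23772}{-16476}\right) = -49672 - \left(\left(-12605\right) \frac{1}{16946} - - \frac{1981}{1373}\right) = -49672 - \left(- \frac{12605}{16946} + \frac{1981}{1373}\right) = -49672 - \frac{16263361}{23266858} = - \frac{1155727633937}{23266858}$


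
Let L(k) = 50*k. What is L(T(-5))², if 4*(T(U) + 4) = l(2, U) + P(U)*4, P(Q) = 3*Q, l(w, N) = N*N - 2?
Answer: 1755625/4 ≈ 4.3891e+5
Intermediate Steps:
l(w, N) = -2 + N² (l(w, N) = N² - 2 = -2 + N²)
T(U) = -9/2 + 3*U + U²/4 (T(U) = -4 + ((-2 + U²) + (3*U)*4)/4 = -4 + ((-2 + U²) + 12*U)/4 = -4 + (-2 + U² + 12*U)/4 = -4 + (-½ + 3*U + U²/4) = -9/2 + 3*U + U²/4)
L(T(-5))² = (50*(-9/2 + 3*(-5) + (¼)*(-5)²))² = (50*(-9/2 - 15 + (¼)*25))² = (50*(-9/2 - 15 + 25/4))² = (50*(-53/4))² = (-1325/2)² = 1755625/4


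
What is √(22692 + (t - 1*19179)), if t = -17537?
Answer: 2*I*√3506 ≈ 118.42*I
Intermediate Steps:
√(22692 + (t - 1*19179)) = √(22692 + (-17537 - 1*19179)) = √(22692 + (-17537 - 19179)) = √(22692 - 36716) = √(-14024) = 2*I*√3506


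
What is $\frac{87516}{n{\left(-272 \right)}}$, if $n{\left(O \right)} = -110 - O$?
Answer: $\frac{4862}{9} \approx 540.22$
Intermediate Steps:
$\frac{87516}{n{\left(-272 \right)}} = \frac{87516}{-110 - -272} = \frac{87516}{-110 + 272} = \frac{87516}{162} = 87516 \cdot \frac{1}{162} = \frac{4862}{9}$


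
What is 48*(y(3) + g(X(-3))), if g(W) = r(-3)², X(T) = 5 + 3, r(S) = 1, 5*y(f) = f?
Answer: 384/5 ≈ 76.800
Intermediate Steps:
y(f) = f/5
X(T) = 8
g(W) = 1 (g(W) = 1² = 1)
48*(y(3) + g(X(-3))) = 48*((⅕)*3 + 1) = 48*(⅗ + 1) = 48*(8/5) = 384/5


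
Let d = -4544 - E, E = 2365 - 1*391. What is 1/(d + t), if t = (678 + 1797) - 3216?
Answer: -1/7259 ≈ -0.00013776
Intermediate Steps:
E = 1974 (E = 2365 - 391 = 1974)
t = -741 (t = 2475 - 3216 = -741)
d = -6518 (d = -4544 - 1*1974 = -4544 - 1974 = -6518)
1/(d + t) = 1/(-6518 - 741) = 1/(-7259) = -1/7259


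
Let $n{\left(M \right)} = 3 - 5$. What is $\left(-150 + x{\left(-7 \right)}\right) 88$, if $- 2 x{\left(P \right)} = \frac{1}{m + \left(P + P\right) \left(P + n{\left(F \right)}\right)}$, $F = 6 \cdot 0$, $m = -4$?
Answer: $- \frac{805222}{61} \approx -13200.0$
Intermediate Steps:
$F = 0$
$n{\left(M \right)} = -2$
$x{\left(P \right)} = - \frac{1}{2 \left(-4 + 2 P \left(-2 + P\right)\right)}$ ($x{\left(P \right)} = - \frac{1}{2 \left(-4 + \left(P + P\right) \left(P - 2\right)\right)} = - \frac{1}{2 \left(-4 + 2 P \left(-2 + P\right)\right)}$)
$\left(-150 + x{\left(-7 \right)}\right) 88 = \left(-150 + \frac{1}{8 - 4 \left(-7\right)^{2} + 8 \left(-7\right)}\right) 88 = \left(-150 + \frac{1}{8 - 196 - 56}\right) 88 = \left(-150 + \frac{1}{-244}\right) 88 = \left(-150 - \frac{1}{244}\right) 88 = \left(- \frac{36601}{244}\right) 88 = - \frac{805222}{61}$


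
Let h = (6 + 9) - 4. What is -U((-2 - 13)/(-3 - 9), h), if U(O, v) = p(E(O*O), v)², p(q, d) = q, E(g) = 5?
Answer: -25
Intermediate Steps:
h = 11 (h = 15 - 4 = 11)
U(O, v) = 25 (U(O, v) = 5² = 25)
-U((-2 - 13)/(-3 - 9), h) = -1*25 = -25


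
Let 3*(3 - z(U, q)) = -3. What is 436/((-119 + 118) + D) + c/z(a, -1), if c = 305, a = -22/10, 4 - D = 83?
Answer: 354/5 ≈ 70.800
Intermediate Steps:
D = -79 (D = 4 - 1*83 = 4 - 83 = -79)
a = -11/5 (a = -22*1/10 = -11/5 ≈ -2.2000)
z(U, q) = 4 (z(U, q) = 3 - 1/3*(-3) = 3 + 1 = 4)
436/((-119 + 118) + D) + c/z(a, -1) = 436/((-119 + 118) - 79) + 305/4 = 436/(-1 - 79) + 305*(1/4) = 436/(-80) + 305/4 = 436*(-1/80) + 305/4 = -109/20 + 305/4 = 354/5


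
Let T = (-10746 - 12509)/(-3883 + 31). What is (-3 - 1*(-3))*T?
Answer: 0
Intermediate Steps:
T = 23255/3852 (T = -23255/(-3852) = -23255*(-1/3852) = 23255/3852 ≈ 6.0371)
(-3 - 1*(-3))*T = (-3 - 1*(-3))*(23255/3852) = (-3 + 3)*(23255/3852) = 0*(23255/3852) = 0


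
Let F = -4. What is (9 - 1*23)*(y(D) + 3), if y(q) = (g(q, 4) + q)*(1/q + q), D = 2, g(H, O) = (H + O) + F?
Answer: -182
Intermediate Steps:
g(H, O) = -4 + H + O (g(H, O) = (H + O) - 4 = -4 + H + O)
y(q) = 2*q*(q + 1/q) (y(q) = ((-4 + q + 4) + q)*(1/q + q) = (q + q)*(q + 1/q) = (2*q)*(q + 1/q) = 2*q*(q + 1/q))
(9 - 1*23)*(y(D) + 3) = (9 - 1*23)*((2 + 2*2²) + 3) = (9 - 23)*((2 + 2*4) + 3) = -14*((2 + 8) + 3) = -14*(10 + 3) = -14*13 = -182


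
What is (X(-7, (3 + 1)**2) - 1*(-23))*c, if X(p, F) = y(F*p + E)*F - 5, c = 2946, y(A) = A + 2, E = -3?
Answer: -5273340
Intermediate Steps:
y(A) = 2 + A
X(p, F) = -5 + F*(-1 + F*p) (X(p, F) = (2 + (F*p - 3))*F - 5 = (2 + (-3 + F*p))*F - 5 = (-1 + F*p)*F - 5 = F*(-1 + F*p) - 5 = -5 + F*(-1 + F*p))
(X(-7, (3 + 1)**2) - 1*(-23))*c = ((-5 + (3 + 1)**2*(-1 + (3 + 1)**2*(-7))) - 1*(-23))*2946 = ((-5 + 4**2*(-1 + 4**2*(-7))) + 23)*2946 = ((-5 + 16*(-1 + 16*(-7))) + 23)*2946 = ((-5 + 16*(-1 - 112)) + 23)*2946 = ((-5 + 16*(-113)) + 23)*2946 = ((-5 - 1808) + 23)*2946 = (-1813 + 23)*2946 = -1790*2946 = -5273340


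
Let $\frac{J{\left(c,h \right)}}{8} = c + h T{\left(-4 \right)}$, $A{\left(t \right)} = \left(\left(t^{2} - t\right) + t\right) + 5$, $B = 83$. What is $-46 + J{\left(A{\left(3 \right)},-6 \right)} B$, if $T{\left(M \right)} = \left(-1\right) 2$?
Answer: $17218$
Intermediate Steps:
$T{\left(M \right)} = -2$
$A{\left(t \right)} = 5 + t^{2}$ ($A{\left(t \right)} = t^{2} + 5 = 5 + t^{2}$)
$J{\left(c,h \right)} = - 16 h + 8 c$ ($J{\left(c,h \right)} = 8 \left(c + h \left(-2\right)\right) = 8 \left(c - 2 h\right) = - 16 h + 8 c$)
$-46 + J{\left(A{\left(3 \right)},-6 \right)} B = -46 + \left(\left(-16\right) \left(-6\right) + 8 \left(5 + 3^{2}\right)\right) 83 = -46 + \left(96 + 8 \left(5 + 9\right)\right) 83 = -46 + \left(96 + 8 \cdot 14\right) 83 = -46 + \left(96 + 112\right) 83 = -46 + 208 \cdot 83 = -46 + 17264 = 17218$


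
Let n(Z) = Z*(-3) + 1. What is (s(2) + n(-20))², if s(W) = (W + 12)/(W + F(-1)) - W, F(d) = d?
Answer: 5329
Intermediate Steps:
n(Z) = 1 - 3*Z (n(Z) = -3*Z + 1 = 1 - 3*Z)
s(W) = -W + (12 + W)/(-1 + W) (s(W) = (W + 12)/(W - 1) - W = (12 + W)/(-1 + W) - W = -W + (12 + W)/(-1 + W))
(s(2) + n(-20))² = ((12 - 1*2² + 2*2)/(-1 + 2) + (1 - 3*(-20)))² = ((12 - 1*4 + 4)/1 + (1 + 60))² = (1*(12 - 4 + 4) + 61)² = (1*12 + 61)² = (12 + 61)² = 73² = 5329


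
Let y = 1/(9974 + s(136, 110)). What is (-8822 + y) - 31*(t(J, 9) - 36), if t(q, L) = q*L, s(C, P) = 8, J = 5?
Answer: -90846181/9982 ≈ -9101.0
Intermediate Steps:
t(q, L) = L*q
y = 1/9982 (y = 1/(9974 + 8) = 1/9982 ≈ 0.00010018)
(-8822 + y) - 31*(t(J, 9) - 36) = (-8822 + 1/9982) - 31*(9*5 - 36) = -88061203/9982 - 31*(45 - 36) = -88061203/9982 - 31*9 = -88061203/9982 - 279 = -90846181/9982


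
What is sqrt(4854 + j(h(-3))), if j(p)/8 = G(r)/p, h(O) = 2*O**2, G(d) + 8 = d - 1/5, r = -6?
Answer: sqrt(1090730)/15 ≈ 69.625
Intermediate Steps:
G(d) = -41/5 + d (G(d) = -8 + (d - 1/5) = -8 + (-1/5 + d) = -41/5 + d)
j(p) = -568/(5*p) (j(p) = 8*((-41/5 - 6)/p) = 8*(-71/(5*p)) = -568/(5*p))
sqrt(4854 + j(h(-3))) = sqrt(4854 - 568/(5*(2*(-3)**2))) = sqrt(4854 - 568/(5*(2*9))) = sqrt(4854 - 568/5/18) = sqrt(4854 - 568/5*1/18) = sqrt(4854 - 284/45) = sqrt(218146/45) = sqrt(1090730)/15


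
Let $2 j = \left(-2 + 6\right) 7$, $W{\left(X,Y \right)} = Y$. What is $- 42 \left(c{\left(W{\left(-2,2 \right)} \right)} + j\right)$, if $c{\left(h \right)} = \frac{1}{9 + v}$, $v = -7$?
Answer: $-609$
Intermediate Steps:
$c{\left(h \right)} = \frac{1}{2}$ ($c{\left(h \right)} = \frac{1}{9 - 7} = \frac{1}{2}$)
$j = 14$ ($j = \frac{\left(-2 + 6\right) 7}{2} = \frac{4 \cdot 7}{2} = \frac{1}{2} \cdot 28 = 14$)
$- 42 \left(c{\left(W{\left(-2,2 \right)} \right)} + j\right) = - 42 \left(\frac{1}{2} + 14\right) = \left(-42\right) \frac{29}{2} = -609$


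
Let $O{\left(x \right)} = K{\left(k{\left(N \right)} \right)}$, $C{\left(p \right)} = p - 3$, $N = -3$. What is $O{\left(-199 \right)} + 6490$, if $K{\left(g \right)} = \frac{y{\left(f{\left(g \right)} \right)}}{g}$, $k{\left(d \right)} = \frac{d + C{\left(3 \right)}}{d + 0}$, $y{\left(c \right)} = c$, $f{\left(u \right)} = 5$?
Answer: $6495$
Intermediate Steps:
$C{\left(p \right)} = -3 + p$ ($C{\left(p \right)} = p - 3 = -3 + p$)
$k{\left(d \right)} = 1$ ($k{\left(d \right)} = \frac{d + \left(-3 + 3\right)}{d + 0} = \frac{d + 0}{d} = \frac{d}{d} = 1$)
$K{\left(g \right)} = \frac{5}{g}$
$O{\left(x \right)} = 5$ ($O{\left(x \right)} = \frac{5}{1} = 5 \cdot 1 = 5$)
$O{\left(-199 \right)} + 6490 = 5 + 6490 = 6495$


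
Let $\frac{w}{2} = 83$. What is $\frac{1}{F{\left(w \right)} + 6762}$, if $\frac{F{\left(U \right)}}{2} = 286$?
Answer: $\frac{1}{7334} \approx 0.00013635$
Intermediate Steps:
$w = 166$ ($w = 2 \cdot 83 = 166$)
$F{\left(U \right)} = 572$ ($F{\left(U \right)} = 2 \cdot 286 = 572$)
$\frac{1}{F{\left(w \right)} + 6762} = \frac{1}{572 + 6762} = \frac{1}{7334}$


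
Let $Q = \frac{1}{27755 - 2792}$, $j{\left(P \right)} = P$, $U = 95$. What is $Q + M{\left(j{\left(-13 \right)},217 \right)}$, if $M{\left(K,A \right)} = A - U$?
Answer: $\frac{3045487}{24963} \approx 122.0$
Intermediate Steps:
$Q = \frac{1}{24963} \approx 4.0059 \cdot 10^{-5}$
$M{\left(K,A \right)} = -95 + A$ ($M{\left(K,A \right)} = A - 95 = -95 + A$)
$Q + M{\left(j{\left(-13 \right)},217 \right)} = \frac{1}{24963} + \left(-95 + 217\right) = \frac{1}{24963} + 122 = \frac{3045487}{24963}$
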